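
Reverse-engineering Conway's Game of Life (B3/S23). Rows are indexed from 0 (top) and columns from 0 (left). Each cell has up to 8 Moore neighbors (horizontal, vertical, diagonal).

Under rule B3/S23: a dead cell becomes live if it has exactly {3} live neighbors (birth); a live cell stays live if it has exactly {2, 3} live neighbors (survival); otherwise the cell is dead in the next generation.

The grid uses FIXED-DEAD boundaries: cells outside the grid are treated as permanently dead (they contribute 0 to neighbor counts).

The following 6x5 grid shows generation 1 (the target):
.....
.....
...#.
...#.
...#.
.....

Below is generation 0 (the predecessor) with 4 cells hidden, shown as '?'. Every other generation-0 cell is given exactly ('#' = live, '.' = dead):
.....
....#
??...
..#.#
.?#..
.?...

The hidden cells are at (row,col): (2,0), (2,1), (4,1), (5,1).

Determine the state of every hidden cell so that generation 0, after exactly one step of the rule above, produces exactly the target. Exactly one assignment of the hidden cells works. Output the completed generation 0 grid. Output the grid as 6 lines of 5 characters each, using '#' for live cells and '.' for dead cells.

Answer: .....
....#
.....
..#.#
..#..
.....

Derivation:
Hidden generation-0 cells (in order): (2,0), (2,1), (4,1), (5,1).
A hidden cell only influences target cells in its own 3x3 neighborhood. Try each of the 2^4 = 16 assignments, step the completed generation 0 forward once under B3/S23, and compare with the target:
  (2,0)=. (2,1)=. (4,1)=. (5,1)=. -> step reproduces the target at every cell -> ACCEPT
  (2,0)=. (2,1)=. (4,1)=. (5,1)=# -> step gives (4,1)='#' but target has '.' -> reject
  (2,0)=. (2,1)=. (4,1)=# (5,1)=. -> step gives (3,1)='#' but target has '.' -> reject
  (2,0)=. (2,1)=. (4,1)=# (5,1)=# -> step gives (3,1)='#' but target has '.' -> reject
  (2,0)=. (2,1)=# (4,1)=. (5,1)=. -> step gives (3,1)='#' but target has '.' -> reject
  (2,0)=. (2,1)=# (4,1)=. (5,1)=# -> step gives (3,1)='#' but target has '.' -> reject
  (2,0)=. (2,1)=# (4,1)=# (5,1)=. -> step gives (3,2)='#' but target has '.' -> reject
  (2,0)=. (2,1)=# (4,1)=# (5,1)=# -> step gives (3,2)='#' but target has '.' -> reject
  (2,0)=# (2,1)=. (4,1)=. (5,1)=. -> step gives (3,1)='#' but target has '.' -> reject
  (2,0)=# (2,1)=. (4,1)=. (5,1)=# -> step gives (3,1)='#' but target has '.' -> reject
  (2,0)=# (2,1)=. (4,1)=# (5,1)=. -> step gives (3,2)='#' but target has '.' -> reject
  (2,0)=# (2,1)=. (4,1)=# (5,1)=# -> step gives (3,2)='#' but target has '.' -> reject
  (2,0)=# (2,1)=# (4,1)=. (5,1)=. -> step gives (2,1)='#' but target has '.' -> reject
  (2,0)=# (2,1)=# (4,1)=. (5,1)=# -> step gives (2,1)='#' but target has '.' -> reject
  (2,0)=# (2,1)=# (4,1)=# (5,1)=. -> step gives (2,1)='#' but target has '.' -> reject
  (2,0)=# (2,1)=# (4,1)=# (5,1)=# -> step gives (2,1)='#' but target has '.' -> reject
Unique solution: (2,0)=dead, (2,1)=dead, (4,1)=dead, (5,1)=dead.
Check: live-neighbor counts of every cell in the completed generation 0:
00011
00010
01132
02130
02131
01110
Applying B3/S23 to generation 0 with these counts gives:
.....
.....
...#.
...#.
...#.
.....
which matches the target exactly.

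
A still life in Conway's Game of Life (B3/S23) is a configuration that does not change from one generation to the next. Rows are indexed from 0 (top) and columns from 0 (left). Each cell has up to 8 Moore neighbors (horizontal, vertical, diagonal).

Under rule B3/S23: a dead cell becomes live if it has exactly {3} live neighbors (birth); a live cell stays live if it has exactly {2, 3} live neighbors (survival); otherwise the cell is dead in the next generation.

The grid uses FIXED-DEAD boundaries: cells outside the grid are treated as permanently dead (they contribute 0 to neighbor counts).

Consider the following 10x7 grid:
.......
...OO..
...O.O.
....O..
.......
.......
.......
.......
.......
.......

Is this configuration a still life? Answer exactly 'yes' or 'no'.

Answer: yes

Derivation:
Compute generation 1 and compare to generation 0 (given above):
Generation 1:
.......
...OO..
...O.O.
....O..
.......
.......
.......
.......
.......
.......
The grids are IDENTICAL -> still life.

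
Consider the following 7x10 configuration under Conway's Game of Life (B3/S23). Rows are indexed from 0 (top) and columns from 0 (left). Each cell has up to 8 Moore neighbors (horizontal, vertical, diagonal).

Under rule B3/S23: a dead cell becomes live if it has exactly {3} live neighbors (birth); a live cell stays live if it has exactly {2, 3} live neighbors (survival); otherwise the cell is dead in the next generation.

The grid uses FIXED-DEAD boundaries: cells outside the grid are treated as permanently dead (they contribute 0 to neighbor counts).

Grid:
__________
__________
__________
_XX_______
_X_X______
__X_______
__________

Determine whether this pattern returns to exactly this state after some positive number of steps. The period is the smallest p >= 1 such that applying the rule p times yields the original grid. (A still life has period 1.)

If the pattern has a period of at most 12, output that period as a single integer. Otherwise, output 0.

Answer: 1

Derivation:
Simulating and comparing each generation to the original:
Gen 0 (original, given above): 5 live cells
Gen 1: 5 live cells, MATCHES original -> period = 1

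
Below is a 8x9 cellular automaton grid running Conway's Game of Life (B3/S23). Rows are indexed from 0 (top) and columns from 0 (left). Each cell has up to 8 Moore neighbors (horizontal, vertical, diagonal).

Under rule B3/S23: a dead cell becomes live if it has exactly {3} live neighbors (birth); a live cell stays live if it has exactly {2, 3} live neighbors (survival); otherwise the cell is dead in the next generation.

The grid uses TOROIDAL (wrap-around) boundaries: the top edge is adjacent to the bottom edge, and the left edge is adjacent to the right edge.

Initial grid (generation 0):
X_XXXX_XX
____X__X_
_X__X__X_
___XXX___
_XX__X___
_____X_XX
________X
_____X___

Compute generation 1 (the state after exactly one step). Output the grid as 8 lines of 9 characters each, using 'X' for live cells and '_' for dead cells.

Answer: ___X_X_XX
XXX____X_
______X__
_X_X_XX__
__XX_X___
X_____XXX
______XXX
X__X_XXX_

Derivation:
Simulating step by step:
Generation 0 (given above): 23 live cells
Generation 1: 28 live cells
(generation 1 grid is the final answer)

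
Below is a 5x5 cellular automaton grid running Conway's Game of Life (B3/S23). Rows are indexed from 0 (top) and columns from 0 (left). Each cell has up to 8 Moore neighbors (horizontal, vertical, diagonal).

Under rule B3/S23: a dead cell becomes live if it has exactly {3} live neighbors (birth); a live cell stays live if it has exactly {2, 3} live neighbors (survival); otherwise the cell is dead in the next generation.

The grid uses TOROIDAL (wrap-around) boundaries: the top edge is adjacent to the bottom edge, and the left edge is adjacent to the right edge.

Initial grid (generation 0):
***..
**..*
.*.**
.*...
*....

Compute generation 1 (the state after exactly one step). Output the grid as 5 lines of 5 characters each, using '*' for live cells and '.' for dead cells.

Simulating step by step:
Generation 0 (given above): 11 live cells
Generation 1: 9 live cells
(generation 1 grid is the final answer)

Answer: ..*..
.....
.*.**
.**.*
*.*..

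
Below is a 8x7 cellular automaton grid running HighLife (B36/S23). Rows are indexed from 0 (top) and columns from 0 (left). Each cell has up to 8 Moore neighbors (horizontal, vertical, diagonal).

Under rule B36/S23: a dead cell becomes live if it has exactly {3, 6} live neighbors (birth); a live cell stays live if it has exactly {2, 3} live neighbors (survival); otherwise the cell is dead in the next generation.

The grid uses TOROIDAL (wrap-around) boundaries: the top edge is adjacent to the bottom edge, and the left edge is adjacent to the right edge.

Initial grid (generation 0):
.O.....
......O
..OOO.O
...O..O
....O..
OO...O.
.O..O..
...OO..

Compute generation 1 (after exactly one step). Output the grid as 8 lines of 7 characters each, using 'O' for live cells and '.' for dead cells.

Simulating step by step:
Generation 0 (given above): 16 live cells
Generation 1: 27 live cells
(generation 1 grid is the final answer)

Answer: .......
O.OO.O.
O.OOO.O
..O....
O...OOO
OO..OO.
OOOOOO.
..OOO..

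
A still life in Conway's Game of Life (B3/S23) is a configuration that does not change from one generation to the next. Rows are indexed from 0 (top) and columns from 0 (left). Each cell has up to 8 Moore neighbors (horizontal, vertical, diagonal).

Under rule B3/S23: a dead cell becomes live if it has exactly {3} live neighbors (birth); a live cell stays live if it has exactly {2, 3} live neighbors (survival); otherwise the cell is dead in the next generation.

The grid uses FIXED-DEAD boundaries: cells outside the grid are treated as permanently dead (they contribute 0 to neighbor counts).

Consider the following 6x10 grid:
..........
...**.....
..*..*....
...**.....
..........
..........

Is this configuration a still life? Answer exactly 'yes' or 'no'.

Answer: yes

Derivation:
Compute generation 1 and compare to generation 0 (given above):
Generation 1:
..........
...**.....
..*..*....
...**.....
..........
..........
The grids are IDENTICAL -> still life.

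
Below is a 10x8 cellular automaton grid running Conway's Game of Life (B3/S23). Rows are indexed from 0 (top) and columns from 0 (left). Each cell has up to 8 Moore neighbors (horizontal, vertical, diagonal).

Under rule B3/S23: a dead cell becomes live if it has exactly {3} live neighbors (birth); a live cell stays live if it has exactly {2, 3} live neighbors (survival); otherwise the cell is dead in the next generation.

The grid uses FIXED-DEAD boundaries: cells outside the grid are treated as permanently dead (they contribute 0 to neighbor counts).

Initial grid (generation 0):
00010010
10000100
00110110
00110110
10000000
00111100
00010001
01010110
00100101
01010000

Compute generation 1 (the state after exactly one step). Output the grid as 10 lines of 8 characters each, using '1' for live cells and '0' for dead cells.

Answer: 00000000
00110100
01110000
01110110
01000010
00111000
00000000
00010101
01010100
00100000

Derivation:
Simulating step by step:
Generation 0 (given above): 28 live cells
Generation 1: 23 live cells
(generation 1 grid is the final answer)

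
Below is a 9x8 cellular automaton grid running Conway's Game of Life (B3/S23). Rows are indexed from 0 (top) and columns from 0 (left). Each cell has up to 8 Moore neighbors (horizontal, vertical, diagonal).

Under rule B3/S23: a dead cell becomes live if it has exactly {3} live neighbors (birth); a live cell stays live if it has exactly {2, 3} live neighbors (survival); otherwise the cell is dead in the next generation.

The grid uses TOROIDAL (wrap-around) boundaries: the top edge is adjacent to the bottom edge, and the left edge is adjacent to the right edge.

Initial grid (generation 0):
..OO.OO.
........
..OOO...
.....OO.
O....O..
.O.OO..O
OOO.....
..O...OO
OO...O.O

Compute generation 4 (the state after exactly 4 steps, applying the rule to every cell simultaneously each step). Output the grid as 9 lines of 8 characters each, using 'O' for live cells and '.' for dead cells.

Simulating step by step:
Generation 0 (given above): 25 live cells
Generation 1: 28 live cells
OOO.OOOO
.....O..
...OOO..
...O.OO.
O....O.O
...OO..O
......O.
..O...O.
OO.OOO..
Generation 2: 27 live cells
..O....O
OOO....O
...O....
...O...O
O..O.O.O
O...OO.O
...O.OOO
.OOOO.OO
........
Generation 3: 28 live cells
..O....O
OOOO...O
.O.O...O
O.OO..OO
...O.O..
...O....
.O......
O.OOO..O
OO....OO
Generation 4: 22 live cells
(generation 4 grid is the final answer)

Answer: ...O....
...O..OO
....O...
OO.O..OO
...O..OO
..O.O...
OO..O...
..OO..O.
......O.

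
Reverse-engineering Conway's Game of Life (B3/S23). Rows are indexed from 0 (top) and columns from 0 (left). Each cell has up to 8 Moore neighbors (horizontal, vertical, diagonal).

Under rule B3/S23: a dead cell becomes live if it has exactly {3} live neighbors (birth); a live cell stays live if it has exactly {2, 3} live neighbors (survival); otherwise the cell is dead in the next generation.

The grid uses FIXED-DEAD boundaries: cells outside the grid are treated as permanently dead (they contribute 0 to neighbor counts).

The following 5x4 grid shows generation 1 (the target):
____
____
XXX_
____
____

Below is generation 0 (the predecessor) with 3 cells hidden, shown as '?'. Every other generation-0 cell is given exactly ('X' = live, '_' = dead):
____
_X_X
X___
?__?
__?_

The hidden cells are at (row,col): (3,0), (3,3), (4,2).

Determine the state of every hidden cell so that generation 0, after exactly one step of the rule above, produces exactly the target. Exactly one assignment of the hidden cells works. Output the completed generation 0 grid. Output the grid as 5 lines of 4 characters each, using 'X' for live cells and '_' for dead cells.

Answer: ____
_X_X
X___
X__X
____

Derivation:
Hidden generation-0 cells (in order): (3,0), (3,3), (4,2).
A hidden cell only influences target cells in its own 3x3 neighborhood. Try each of the 2^3 = 8 assignments, step the completed generation 0 forward once under B3/S23, and compare with the target:
  (3,0)=_ (3,3)=_ (4,2)=_ -> step gives (2,0)='_' but target has 'X' -> reject
  (3,0)=_ (3,3)=_ (4,2)=X -> step gives (2,0)='_' but target has 'X' -> reject
  (3,0)=_ (3,3)=X (4,2)=_ -> step gives (2,0)='_' but target has 'X' -> reject
  (3,0)=_ (3,3)=X (4,2)=X -> step gives (2,0)='_' but target has 'X' -> reject
  (3,0)=X (3,3)=_ (4,2)=_ -> step gives (2,2)='_' but target has 'X' -> reject
  (3,0)=X (3,3)=_ (4,2)=X -> step gives (2,2)='_' but target has 'X' -> reject
  (3,0)=X (3,3)=X (4,2)=_ -> step reproduces the target at every cell -> ACCEPT
  (3,0)=X (3,3)=X (4,2)=X -> step gives (3,1)='X' but target has '_' -> reject
Unique solution: (3,0)=live, (3,3)=live, (4,2)=dead.
Check: live-neighbor counts of every cell in the completed generation 0:
1121
2120
2332
1210
1111
Applying B3/S23 to generation 0 with these counts gives:
____
____
XXX_
____
____
which matches the target exactly.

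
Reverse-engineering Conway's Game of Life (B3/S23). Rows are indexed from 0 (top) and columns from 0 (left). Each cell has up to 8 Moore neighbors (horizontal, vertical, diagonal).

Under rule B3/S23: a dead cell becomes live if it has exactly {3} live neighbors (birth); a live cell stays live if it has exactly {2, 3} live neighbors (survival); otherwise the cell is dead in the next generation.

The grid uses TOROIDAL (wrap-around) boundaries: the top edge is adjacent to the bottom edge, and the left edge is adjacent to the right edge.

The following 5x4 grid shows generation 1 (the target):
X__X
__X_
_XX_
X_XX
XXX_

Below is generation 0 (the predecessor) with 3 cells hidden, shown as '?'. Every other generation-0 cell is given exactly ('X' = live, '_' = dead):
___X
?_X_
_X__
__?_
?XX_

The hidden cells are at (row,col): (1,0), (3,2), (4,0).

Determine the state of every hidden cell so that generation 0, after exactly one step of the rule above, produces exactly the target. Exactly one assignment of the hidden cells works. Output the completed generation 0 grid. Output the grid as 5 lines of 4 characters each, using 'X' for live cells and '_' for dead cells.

Answer: ___X
__X_
_X__
__X_
XXX_

Derivation:
Hidden generation-0 cells (in order): (1,0), (3,2), (4,0).
A hidden cell only influences target cells in its own 3x3 neighborhood. Try each of the 2^3 = 8 assignments, step the completed generation 0 forward once under B3/S23, and compare with the target:
  (1,0)=_ (3,2)=_ (4,0)=_ -> step gives (0,0)='_' but target has 'X' -> reject
  (1,0)=_ (3,2)=_ (4,0)=X -> step gives (2,1)='_' but target has 'X' -> reject
  (1,0)=_ (3,2)=X (4,0)=_ -> step gives (0,0)='_' but target has 'X' -> reject
  (1,0)=_ (3,2)=X (4,0)=X -> step reproduces the target at every cell -> ACCEPT
  (1,0)=X (3,2)=_ (4,0)=_ -> step gives (1,0)='X' but target has '_' -> reject
  (1,0)=X (3,2)=_ (4,0)=X -> step gives (0,0)='_' but target has 'X' -> reject
  (1,0)=X (3,2)=X (4,0)=_ -> step gives (1,0)='X' but target has '_' -> reject
  (1,0)=X (3,2)=X (4,0)=X -> step gives (0,0)='_' but target has 'X' -> reject
Unique solution: (1,0)=dead, (3,2)=live, (4,0)=live.
Check: live-neighbor counts of every cell in the completed generation 0:
3443
2222
1232
3533
2334
Applying B3/S23 to generation 0 with these counts gives:
X__X
__X_
_XX_
X_XX
XXX_
which matches the target exactly.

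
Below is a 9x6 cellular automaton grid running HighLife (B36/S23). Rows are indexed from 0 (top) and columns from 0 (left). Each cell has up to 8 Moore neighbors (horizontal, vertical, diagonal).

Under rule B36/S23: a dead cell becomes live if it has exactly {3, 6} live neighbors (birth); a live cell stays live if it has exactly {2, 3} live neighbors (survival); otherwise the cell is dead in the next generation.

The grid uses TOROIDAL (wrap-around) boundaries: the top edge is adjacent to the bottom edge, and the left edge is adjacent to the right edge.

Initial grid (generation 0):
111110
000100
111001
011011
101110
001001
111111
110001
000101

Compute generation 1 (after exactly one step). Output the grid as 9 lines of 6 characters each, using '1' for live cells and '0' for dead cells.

Simulating step by step:
Generation 0 (given above): 31 live cells
Generation 1: 15 live cells
(generation 1 grid is the final answer)

Answer: 110001
011000
000001
100100
100000
010010
000100
000010
100100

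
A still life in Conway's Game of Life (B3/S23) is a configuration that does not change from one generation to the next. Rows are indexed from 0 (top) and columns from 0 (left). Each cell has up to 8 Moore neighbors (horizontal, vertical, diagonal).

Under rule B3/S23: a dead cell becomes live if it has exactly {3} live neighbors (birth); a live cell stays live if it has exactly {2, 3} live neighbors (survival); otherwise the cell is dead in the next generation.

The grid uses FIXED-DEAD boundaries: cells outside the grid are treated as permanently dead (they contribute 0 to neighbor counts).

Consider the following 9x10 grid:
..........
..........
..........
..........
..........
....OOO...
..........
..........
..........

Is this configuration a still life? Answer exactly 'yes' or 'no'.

Answer: no

Derivation:
Compute generation 1 and compare to generation 0 (given above):
Generation 1:
..........
..........
..........
..........
.....O....
.....O....
.....O....
..........
..........
Cell (4,5) differs: gen0=0 vs gen1=1 -> NOT a still life.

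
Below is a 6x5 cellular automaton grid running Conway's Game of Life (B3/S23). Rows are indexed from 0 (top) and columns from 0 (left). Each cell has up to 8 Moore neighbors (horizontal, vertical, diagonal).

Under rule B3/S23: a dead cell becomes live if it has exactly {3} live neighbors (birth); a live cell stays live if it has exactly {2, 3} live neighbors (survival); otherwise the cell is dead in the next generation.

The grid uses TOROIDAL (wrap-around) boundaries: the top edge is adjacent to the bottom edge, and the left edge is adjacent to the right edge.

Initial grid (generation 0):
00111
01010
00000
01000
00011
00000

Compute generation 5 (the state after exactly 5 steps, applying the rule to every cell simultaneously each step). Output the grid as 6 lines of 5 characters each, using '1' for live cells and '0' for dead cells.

Answer: 00000
00000
00000
00000
00000
00000

Derivation:
Simulating step by step:
Generation 0 (given above): 8 live cells
Generation 1: 7 live cells
00111
00011
00100
00000
00000
00100
Generation 2: 5 live cells
00101
00001
00010
00000
00000
00100
Generation 3: 2 live cells
00000
00001
00000
00000
00000
00010
Generation 4: 0 live cells
00000
00000
00000
00000
00000
00000
Generation 5: 0 live cells
(generation 5 grid is the final answer)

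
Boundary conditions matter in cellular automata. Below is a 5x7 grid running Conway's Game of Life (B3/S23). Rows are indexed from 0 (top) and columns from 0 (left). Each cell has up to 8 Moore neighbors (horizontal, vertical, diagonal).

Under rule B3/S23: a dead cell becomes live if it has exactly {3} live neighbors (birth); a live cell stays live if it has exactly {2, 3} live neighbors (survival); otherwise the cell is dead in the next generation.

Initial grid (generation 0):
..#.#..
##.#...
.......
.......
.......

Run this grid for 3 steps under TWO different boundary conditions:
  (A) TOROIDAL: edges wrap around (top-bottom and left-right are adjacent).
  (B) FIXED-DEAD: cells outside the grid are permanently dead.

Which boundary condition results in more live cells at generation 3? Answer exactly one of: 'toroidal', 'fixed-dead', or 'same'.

Answer: toroidal

Derivation:
Under TOROIDAL boundary, generation 3:
.#.#...
.#.#...
..#....
.......
..#....
Population = 6

Under FIXED-DEAD boundary, generation 3:
.......
.#.#...
..#....
.......
.......
Population = 3

Comparison: toroidal=6, fixed-dead=3 -> toroidal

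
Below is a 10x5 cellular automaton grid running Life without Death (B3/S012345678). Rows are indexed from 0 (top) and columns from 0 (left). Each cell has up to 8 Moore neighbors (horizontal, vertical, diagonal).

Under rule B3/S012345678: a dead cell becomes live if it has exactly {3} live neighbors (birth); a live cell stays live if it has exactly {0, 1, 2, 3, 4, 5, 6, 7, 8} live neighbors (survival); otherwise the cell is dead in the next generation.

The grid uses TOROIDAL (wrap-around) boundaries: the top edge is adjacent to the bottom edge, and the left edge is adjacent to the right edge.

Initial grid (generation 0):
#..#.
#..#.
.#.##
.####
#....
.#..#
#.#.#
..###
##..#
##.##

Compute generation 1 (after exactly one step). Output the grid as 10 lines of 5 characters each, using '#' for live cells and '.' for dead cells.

Answer: #..#.
##.#.
.#.##
.####
#....
.#.##
#.#.#
..###
##..#
##.##

Derivation:
Simulating step by step:
Generation 0 (given above): 27 live cells
Generation 1: 29 live cells
(generation 1 grid is the final answer)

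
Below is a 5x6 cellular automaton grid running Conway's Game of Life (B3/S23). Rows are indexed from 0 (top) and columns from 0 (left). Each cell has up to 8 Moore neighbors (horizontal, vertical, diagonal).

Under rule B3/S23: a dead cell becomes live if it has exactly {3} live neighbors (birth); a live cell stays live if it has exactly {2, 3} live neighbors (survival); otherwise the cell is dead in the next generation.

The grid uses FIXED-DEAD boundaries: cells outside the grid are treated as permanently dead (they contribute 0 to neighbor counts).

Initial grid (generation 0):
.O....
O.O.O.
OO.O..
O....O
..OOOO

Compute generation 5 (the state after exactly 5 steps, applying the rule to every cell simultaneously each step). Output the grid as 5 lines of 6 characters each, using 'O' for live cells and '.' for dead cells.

Answer: .OO...
O.OOO.
O...O.
.OO...
......

Derivation:
Simulating step by step:
Generation 0 (given above): 13 live cells
Generation 1: 13 live cells
.O....
O.OO..
O.OOO.
O....O
...OOO
Generation 2: 12 live cells
.OO...
O...O.
O.O.O.
.OO..O
....OO
Generation 3: 12 live cells
.O....
O.O...
O.O.OO
.OO..O
....OO
Generation 4: 12 live cells
.O....
O.OO..
O.O.OO
.OO...
....OO
Generation 5: 10 live cells
(generation 5 grid is the final answer)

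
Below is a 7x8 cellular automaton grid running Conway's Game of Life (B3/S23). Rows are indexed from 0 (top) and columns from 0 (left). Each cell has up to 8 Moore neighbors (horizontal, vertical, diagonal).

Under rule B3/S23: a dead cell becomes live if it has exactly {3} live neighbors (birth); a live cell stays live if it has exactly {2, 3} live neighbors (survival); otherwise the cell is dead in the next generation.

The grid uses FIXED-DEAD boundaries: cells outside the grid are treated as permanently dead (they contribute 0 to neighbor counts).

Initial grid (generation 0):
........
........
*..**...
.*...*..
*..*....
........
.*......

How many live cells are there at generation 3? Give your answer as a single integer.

Answer: 6

Derivation:
Simulating step by step:
Generation 0 (given above): 8 live cells
Generation 1: 5 live cells
........
........
....*...
****....
........
........
........
Generation 2: 8 live cells
........
........
.***....
.***....
.**.....
........
........
Generation 3: 6 live cells
........
..*.....
.*.*....
*.......
.*.*....
........
........
Population at generation 3: 6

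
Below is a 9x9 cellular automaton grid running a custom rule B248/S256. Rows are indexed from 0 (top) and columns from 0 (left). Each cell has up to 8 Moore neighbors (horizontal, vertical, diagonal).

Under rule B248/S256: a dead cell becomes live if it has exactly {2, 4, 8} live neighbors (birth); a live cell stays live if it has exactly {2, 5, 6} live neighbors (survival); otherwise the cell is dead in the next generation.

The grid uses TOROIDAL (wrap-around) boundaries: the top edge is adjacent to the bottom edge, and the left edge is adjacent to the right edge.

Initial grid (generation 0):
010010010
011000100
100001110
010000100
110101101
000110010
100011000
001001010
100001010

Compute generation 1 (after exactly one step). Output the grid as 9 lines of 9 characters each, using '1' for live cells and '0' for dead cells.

Simulating step by step:
Generation 0 (given above): 30 live cells
Generation 1: 38 live cells
(generation 1 grid is the final answer)

Answer: 000100110
001111010
110000001
000000101
011110011
100010111
011100110
100110001
001101011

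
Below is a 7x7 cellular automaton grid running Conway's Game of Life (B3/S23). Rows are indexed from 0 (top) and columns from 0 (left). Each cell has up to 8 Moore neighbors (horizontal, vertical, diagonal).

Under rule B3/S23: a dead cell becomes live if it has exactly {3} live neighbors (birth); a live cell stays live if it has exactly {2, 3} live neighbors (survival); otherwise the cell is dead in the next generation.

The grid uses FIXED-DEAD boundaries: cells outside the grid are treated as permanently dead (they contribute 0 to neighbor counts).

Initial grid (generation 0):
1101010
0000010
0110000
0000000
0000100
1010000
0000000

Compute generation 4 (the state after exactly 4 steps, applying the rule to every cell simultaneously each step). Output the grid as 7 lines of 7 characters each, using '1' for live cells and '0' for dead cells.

Answer: 0000000
0000000
0000000
0000000
0000000
0000000
0000000

Derivation:
Simulating step by step:
Generation 0 (given above): 10 live cells
Generation 1: 3 live cells
0000100
1000100
0000000
0000000
0000000
0000000
0000000
Generation 2: 0 live cells
0000000
0000000
0000000
0000000
0000000
0000000
0000000
Generation 3: 0 live cells
0000000
0000000
0000000
0000000
0000000
0000000
0000000
Generation 4: 0 live cells
(generation 4 grid is the final answer)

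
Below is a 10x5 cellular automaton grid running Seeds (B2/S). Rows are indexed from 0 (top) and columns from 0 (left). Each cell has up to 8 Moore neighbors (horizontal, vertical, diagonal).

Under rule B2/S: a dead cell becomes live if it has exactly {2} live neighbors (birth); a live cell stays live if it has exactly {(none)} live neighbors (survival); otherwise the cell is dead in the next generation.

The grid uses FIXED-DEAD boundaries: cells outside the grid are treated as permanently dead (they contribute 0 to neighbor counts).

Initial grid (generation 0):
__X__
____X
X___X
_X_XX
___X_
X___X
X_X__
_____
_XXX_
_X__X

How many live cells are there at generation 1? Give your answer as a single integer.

Simulating step by step:
Generation 0 (given above): 17 live cells
Generation 1: 13 live cells
___X_
_X___
_XX__
X____
XX___
__X__
___X_
X____
X___X
X____
Population at generation 1: 13

Answer: 13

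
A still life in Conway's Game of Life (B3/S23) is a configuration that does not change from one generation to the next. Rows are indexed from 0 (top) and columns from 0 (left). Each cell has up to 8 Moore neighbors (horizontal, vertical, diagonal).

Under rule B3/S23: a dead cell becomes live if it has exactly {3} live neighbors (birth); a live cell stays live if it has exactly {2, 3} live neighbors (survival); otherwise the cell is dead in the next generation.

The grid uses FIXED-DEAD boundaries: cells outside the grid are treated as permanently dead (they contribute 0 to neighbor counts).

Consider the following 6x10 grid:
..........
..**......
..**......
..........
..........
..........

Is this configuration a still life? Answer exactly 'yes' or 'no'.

Answer: yes

Derivation:
Compute generation 1 and compare to generation 0 (given above):
Generation 1:
..........
..**......
..**......
..........
..........
..........
The grids are IDENTICAL -> still life.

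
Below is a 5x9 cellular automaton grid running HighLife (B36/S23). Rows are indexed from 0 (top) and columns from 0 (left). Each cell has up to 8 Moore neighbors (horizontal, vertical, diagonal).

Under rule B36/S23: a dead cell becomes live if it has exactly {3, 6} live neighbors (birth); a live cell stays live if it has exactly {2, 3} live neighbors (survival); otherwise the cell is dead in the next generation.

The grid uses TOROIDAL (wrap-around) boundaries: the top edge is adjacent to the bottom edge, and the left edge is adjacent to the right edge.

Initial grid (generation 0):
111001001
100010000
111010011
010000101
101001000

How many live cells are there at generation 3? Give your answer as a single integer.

Simulating step by step:
Generation 0 (given above): 19 live cells
Generation 1: 22 live cells
001111001
000011011
001101010
100101100
011001110
Generation 2: 20 live cells
111000101
000100011
001110110
000100001
110010011
Generation 3: 13 live cells
001100110
000011000
001010100
010001100
000100000
Population at generation 3: 13

Answer: 13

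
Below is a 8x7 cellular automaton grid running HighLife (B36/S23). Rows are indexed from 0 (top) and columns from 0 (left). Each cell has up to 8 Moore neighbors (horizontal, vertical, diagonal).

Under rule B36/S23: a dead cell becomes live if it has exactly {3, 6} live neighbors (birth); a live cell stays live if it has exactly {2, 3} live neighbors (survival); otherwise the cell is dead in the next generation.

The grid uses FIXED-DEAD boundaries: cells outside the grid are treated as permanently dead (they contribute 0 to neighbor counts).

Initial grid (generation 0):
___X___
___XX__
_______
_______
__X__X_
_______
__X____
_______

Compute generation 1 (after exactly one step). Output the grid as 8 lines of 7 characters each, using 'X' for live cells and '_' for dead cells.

Answer: ___XX__
___XX__
_______
_______
_______
_______
_______
_______

Derivation:
Simulating step by step:
Generation 0 (given above): 6 live cells
Generation 1: 4 live cells
(generation 1 grid is the final answer)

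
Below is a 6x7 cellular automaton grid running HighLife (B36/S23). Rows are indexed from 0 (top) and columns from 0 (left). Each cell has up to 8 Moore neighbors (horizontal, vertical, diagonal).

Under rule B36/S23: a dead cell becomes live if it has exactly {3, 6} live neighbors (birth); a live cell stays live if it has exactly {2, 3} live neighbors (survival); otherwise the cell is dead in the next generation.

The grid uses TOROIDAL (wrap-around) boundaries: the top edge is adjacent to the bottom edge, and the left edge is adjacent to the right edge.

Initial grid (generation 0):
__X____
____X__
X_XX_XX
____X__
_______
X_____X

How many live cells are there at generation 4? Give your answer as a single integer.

Answer: 4

Derivation:
Simulating step by step:
Generation 0 (given above): 10 live cells
Generation 1: 12 live cells
_______
_XX_XXX
___X_XX
___XXXX
_______
_______
Generation 2: 10 live cells
_____X_
X_XXX_X
_______
___X__X
____XX_
_______
Generation 3: 19 live cells
___XXXX
___XXXX
X_X_XXX
____XX_
____XX_
____XX_
Generation 4: 4 live cells
_______
__X____
X______
_______
___X__X
_______
Population at generation 4: 4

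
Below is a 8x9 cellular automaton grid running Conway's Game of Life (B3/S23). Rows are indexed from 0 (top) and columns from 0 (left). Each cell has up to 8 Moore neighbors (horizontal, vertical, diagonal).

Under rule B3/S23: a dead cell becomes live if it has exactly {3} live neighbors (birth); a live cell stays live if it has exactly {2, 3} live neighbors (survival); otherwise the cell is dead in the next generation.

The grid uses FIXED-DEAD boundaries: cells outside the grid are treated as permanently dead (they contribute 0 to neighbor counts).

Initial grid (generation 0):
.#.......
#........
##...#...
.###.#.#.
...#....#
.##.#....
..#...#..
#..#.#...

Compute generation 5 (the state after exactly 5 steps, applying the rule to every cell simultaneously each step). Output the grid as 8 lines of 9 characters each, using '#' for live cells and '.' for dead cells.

Simulating step by step:
Generation 0 (given above): 20 live cells
Generation 1: 13 live cells
.........
#........
#...#.#..
##.#..#..
.........
.##......
..#.##...
.........
Generation 2: 12 live cells
.........
.........
#....#...
##...#...
#........
.###.....
.###.....
.........
Generation 3: 10 live cells
.........
.........
##.......
##.......
#........
#..#.....
.#.#.....
..#......
Generation 4: 9 live cells
.........
.........
##.......
.........
#........
###......
.#.#.....
..#......
Generation 5: 8 live cells
(generation 5 grid is the final answer)

Answer: .........
.........
.........
##.......
#........
#.#......
#..#.....
..#......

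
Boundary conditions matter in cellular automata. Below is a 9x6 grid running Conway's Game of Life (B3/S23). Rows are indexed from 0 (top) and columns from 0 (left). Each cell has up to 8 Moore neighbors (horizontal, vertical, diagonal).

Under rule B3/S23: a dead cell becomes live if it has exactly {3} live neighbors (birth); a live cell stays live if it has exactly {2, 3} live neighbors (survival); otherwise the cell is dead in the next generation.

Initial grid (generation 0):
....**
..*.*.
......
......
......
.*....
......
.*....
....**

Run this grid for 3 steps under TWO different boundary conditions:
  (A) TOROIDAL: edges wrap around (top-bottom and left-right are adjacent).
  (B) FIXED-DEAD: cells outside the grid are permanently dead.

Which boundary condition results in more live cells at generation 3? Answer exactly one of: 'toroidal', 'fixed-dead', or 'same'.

Answer: toroidal

Derivation:
Under TOROIDAL boundary, generation 3:
....**
...***
......
......
......
......
......
......
*...**
Population = 8

Under FIXED-DEAD boundary, generation 3:
......
...*.*
....*.
......
......
......
......
......
......
Population = 3

Comparison: toroidal=8, fixed-dead=3 -> toroidal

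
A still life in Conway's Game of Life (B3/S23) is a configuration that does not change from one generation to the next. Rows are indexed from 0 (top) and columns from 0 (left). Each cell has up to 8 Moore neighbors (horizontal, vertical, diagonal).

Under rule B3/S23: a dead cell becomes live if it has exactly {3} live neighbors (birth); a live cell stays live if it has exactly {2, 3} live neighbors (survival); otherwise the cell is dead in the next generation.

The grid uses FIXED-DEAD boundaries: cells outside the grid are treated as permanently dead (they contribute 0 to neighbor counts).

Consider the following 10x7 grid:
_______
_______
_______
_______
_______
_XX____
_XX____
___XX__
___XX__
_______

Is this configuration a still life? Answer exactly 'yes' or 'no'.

Compute generation 1 and compare to generation 0 (given above):
Generation 1:
_______
_______
_______
_______
_______
_XX____
_X_____
____X__
___XX__
_______
Cell (6,2) differs: gen0=1 vs gen1=0 -> NOT a still life.

Answer: no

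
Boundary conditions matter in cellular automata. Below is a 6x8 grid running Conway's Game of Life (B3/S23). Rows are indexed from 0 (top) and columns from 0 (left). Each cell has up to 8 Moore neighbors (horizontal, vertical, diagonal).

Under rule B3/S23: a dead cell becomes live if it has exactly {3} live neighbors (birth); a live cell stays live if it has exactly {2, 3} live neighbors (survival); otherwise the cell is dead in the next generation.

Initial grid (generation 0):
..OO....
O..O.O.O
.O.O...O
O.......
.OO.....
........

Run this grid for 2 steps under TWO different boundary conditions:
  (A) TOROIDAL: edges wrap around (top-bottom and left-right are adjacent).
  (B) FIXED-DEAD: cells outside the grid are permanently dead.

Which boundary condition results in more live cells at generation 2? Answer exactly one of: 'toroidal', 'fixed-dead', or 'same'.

Answer: toroidal

Derivation:
Under TOROIDAL boundary, generation 2:
....O..O
......O.
..OO.OO.
O.O....O
OOO.....
.O.OO...
Population = 16

Under FIXED-DEAD boundary, generation 2:
..OOO...
O.......
O.OO.O..
O.O.....
........
........
Population = 10

Comparison: toroidal=16, fixed-dead=10 -> toroidal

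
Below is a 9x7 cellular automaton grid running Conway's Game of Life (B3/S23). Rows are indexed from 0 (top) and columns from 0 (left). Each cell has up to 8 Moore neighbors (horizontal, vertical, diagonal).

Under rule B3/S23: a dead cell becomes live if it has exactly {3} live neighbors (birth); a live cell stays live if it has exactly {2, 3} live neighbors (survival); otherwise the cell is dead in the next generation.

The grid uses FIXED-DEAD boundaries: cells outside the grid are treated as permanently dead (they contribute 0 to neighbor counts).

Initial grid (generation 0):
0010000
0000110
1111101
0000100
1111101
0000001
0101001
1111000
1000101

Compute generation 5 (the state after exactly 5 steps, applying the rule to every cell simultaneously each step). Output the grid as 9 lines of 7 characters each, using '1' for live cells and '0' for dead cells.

Answer: 0000000
0000000
0000000
0010100
1100110
1100010
1100100
1100000
0000000

Derivation:
Simulating step by step:
Generation 0 (given above): 27 live cells
Generation 1: 21 live cells
0000000
0000110
0110000
0000000
0111100
1000101
1101000
1001110
1011000
Generation 2: 16 live cells
0000000
0000000
0000000
0000000
0111110
1000110
1111000
1000000
0111000
Generation 3: 16 live cells
0000000
0000000
0000000
0011100
0111010
1000010
1011100
1000000
0110000
Generation 4: 12 live cells
0000000
0000000
0001000
0100100
0100010
1000010
1001100
1000000
0100000
Generation 5: 14 live cells
(generation 5 grid is the final answer)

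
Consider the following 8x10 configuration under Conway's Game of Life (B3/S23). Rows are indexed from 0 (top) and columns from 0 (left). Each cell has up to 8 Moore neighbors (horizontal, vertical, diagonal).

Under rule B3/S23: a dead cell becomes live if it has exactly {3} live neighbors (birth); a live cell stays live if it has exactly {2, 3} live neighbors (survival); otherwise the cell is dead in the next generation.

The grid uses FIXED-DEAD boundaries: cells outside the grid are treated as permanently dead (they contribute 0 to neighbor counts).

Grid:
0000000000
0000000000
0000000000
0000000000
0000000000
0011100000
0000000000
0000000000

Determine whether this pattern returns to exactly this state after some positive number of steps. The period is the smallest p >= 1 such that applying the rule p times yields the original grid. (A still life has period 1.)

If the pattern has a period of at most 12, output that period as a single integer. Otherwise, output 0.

Simulating and comparing each generation to the original:
Gen 0 (original, given above): 3 live cells
Gen 1: 3 live cells, differs from original
Gen 2: 3 live cells, MATCHES original -> period = 2

Answer: 2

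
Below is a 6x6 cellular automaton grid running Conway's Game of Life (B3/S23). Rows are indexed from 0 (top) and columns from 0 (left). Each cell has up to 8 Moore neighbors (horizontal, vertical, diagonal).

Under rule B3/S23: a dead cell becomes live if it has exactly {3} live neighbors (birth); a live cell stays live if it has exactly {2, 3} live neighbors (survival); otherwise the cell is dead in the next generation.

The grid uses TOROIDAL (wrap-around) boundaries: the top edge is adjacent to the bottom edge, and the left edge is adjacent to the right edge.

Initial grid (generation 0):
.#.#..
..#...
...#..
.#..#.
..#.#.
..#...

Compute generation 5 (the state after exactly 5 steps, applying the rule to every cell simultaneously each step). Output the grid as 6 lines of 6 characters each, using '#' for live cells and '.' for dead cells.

Simulating step by step:
Generation 0 (given above): 9 live cells
Generation 1: 12 live cells
.#.#..
..##..
..##..
..#.#.
.##...
.##...
Generation 2: 8 live cells
.#.#..
.#..#.
.#..#.
......
......
#..#..
Generation 3: 9 live cells
##.##.
##.##.
......
......
......
..#...
Generation 4: 9 live cells
#...#.
##.##.
......
......
......
.###..
Generation 5: 10 live cells
(generation 5 grid is the final answer)

Answer: #...#.
##.##.
......
......
..#...
.###..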